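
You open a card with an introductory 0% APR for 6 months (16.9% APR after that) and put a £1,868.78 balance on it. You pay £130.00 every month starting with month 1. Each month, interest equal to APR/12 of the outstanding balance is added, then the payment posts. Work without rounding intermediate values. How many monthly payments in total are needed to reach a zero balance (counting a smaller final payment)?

15 payments

Promo months 1–6 at r₀ = 0%/12 = 0; months 7+ at r₁ = 16.9%/12 = 0.0140833.
After month 6 (no interest yet): B = £1,868.78 − 6·£130.00 = £1,088.78.
Then at r₁ with £130.00/mo: n₂ = −ln(1 − r₁·B/P)/ln(1+r₁) ≈ 8.97 → 9 more payments.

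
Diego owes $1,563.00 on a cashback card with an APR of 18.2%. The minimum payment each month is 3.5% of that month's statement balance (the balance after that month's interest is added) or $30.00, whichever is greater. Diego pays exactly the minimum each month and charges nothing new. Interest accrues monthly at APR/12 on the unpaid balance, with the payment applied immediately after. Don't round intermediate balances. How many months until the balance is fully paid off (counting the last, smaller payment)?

Monthly rate r = 18.2%/12 = 1.51667% = 0.0151667.
While 3.5% of the post-interest balance exceeds $30.00, each month B ← (B·(1+r))·(1 − 0.035), i.e. B shrinks by the factor (1+r)·0.965 = 0.97964.
This holds for months 1–30. Entering month 31 the balance is $843.14; 3.5% of the post-interest balance is now below $30.00, so the flat $30.00 minimum applies from here.
From month 31 a fixed $30.00 at rate r clears $843.14 in 37 more payments. Total: 30 + 37 = 67 months.

67 months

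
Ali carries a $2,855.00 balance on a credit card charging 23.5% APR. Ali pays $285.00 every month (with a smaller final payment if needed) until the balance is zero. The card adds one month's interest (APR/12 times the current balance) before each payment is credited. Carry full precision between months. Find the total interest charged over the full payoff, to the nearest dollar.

Monthly rate r = 23.5%/12 = 1.95833% = 0.0195833.
Payoff takes n = ⌈−ln(1 − rB₀/P)/ln(1+r)⌉ = ⌈11.260⌉ = 12 payments; the last is $74.62.
Total paid = 11·$285.00 + $74.62 = $3,209.62.
Total interest = total paid − principal = $3,209.62 − $2,855.00 = $354.62.

$355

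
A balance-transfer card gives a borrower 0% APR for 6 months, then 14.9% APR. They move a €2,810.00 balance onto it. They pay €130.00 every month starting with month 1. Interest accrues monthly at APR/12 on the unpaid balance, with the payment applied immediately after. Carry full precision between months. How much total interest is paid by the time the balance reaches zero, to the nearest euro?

Promo months 1–6 at r₀ = 0%/12 = 0; months 7+ at r₁ = 14.9%/12 = 0.0124167.
After month 6 (no interest yet): B = €2,810.00 − 6·€130.00 = €2,030.00.
Then at r₁ with €130.00/mo: n₂ = −ln(1 − r₁·B/P)/ln(1+r₁) ≈ 17.47 → 18 more payments.
Total paid = 23·€130.00 + €60.80 = €3,050.80; interest = €3,050.80 − €2,810.00 = €240.80.

€241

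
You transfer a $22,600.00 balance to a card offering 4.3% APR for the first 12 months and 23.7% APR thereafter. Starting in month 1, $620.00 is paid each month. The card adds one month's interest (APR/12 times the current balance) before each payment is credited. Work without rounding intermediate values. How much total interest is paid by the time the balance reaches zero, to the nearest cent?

Promo months 1–12 at r₀ = 4.3%/12 = 0.00358333; months 13+ at r₁ = 23.7%/12 = 0.01975.
After month 12: iterate B ← B·(1+r₀) − $620.00 for 12 months → $16,002.79.
Then at r₁ with $620.00/mo: n₂ = −ln(1 − r₁·B/P)/ln(1+r₁) ≈ 36.45 → 37 more payments.
Total paid = 48·$620.00 + $280.57 = $30,040.57; interest = $30,040.57 − $22,600.00 = $7,440.57.

$7,440.57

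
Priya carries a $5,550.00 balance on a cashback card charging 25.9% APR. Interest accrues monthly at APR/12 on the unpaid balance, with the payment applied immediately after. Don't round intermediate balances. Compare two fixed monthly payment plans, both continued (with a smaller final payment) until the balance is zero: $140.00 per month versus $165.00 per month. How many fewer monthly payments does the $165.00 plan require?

Monthly rate r = 25.9%/12 = 2.15833% = 0.0215833.
At $140.00/mo: n = ⌈−ln(1 − rB₀/P)/ln(1+r)⌉ = 91 payments (last $88.90); total interest = total paid − $5,550.00 = $7,138.90.
At $165.00/mo: 61 payments (last $103.56); total interest $4,453.56.
Payments saved = 91 − 61 = 30.

30 fewer payments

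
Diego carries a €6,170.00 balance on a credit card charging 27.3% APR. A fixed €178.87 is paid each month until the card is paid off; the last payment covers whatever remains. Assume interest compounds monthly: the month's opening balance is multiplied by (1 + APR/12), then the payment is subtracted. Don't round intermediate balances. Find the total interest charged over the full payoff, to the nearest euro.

€6,043

Monthly rate r = 27.3%/12 = 2.275% = 0.02275.
Payoff takes n = ⌈−ln(1 − rB₀/P)/ln(1+r)⌉ = ⌈68.279⌉ = 69 payments; the last is €50.27.
Total paid = 68·€178.87 + €50.27 = €12,213.43.
Total interest = total paid − principal = €12,213.43 − €6,170.00 = €6,043.43.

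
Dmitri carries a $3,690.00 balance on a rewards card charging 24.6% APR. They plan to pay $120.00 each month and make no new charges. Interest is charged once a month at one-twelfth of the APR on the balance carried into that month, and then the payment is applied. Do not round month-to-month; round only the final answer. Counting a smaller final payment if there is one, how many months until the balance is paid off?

50 months

Monthly rate r = 24.6%/12 = 2.05% = 0.0205.
Recurrence: B ← B·(1+r) − $120.00.
Month 1: interest $75.65; balance after payment $3,645.64.
Month 2: interest $74.74; balance after payment $3,600.38.
Closed form: n = −ln(1 − rB₀/P)/ln(1+r) = −ln(0.36962)/ln(1.0205) ≈ 49.046, so the balance reaches zero during payment 50.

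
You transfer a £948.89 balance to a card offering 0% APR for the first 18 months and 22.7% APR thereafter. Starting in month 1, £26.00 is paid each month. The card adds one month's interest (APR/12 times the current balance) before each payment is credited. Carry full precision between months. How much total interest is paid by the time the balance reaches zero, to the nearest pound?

£117

Promo months 1–18 at r₀ = 0%/12 = 0; months 19+ at r₁ = 22.7%/12 = 0.0189167.
After month 18 (no interest yet): B = £948.89 − 18·£26.00 = £480.89.
Then at r₁ with £26.00/mo: n₂ = −ln(1 − r₁·B/P)/ln(1+r₁) ≈ 22.98 → 23 more payments.
Total paid = 40·£26.00 + £25.42 = £1,065.42; interest = £1,065.42 − £948.89 = £116.53.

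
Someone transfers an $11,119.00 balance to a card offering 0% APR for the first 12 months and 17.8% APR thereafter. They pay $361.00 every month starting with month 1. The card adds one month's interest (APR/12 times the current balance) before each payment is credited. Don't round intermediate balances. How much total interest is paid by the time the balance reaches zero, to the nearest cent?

$1,229.13

Promo months 1–12 at r₀ = 0%/12 = 0; months 13+ at r₁ = 17.8%/12 = 0.0148333.
After month 12 (no interest yet): B = $11,119.00 − 12·$361.00 = $6,787.00.
Then at r₁ with $361.00/mo: n₂ = −ln(1 − r₁·B/P)/ln(1+r₁) ≈ 22.20 → 23 more payments.
Total paid = 34·$361.00 + $74.13 = $12,348.13; interest = $12,348.13 − $11,119.00 = $1,229.13.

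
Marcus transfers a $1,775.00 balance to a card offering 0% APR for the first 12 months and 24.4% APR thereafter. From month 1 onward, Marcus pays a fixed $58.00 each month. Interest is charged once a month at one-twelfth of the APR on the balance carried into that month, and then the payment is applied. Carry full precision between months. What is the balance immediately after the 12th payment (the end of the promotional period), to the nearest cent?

$1,079.00

Promo months 1–12 at r₀ = 0%/12 = 0; months 13+ at r₁ = 24.4%/12 = 0.0203333.
After month 12 (no interest yet): B = $1,775.00 − 12·$58.00 = $1,079.00.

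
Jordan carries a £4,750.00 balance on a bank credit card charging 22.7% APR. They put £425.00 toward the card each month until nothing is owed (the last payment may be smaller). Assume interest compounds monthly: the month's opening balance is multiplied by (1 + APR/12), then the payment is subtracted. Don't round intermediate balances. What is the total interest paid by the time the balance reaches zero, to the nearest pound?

£638

Monthly rate r = 22.7%/12 = 1.89167% = 0.0189167.
Payoff takes n = ⌈−ln(1 − rB₀/P)/ln(1+r)⌉ = ⌈12.675⌉ = 13 payments; the last is £287.62.
Total paid = 12·£425.00 + £287.62 = £5,387.62.
Total interest = total paid − principal = £5,387.62 − £4,750.00 = £637.62.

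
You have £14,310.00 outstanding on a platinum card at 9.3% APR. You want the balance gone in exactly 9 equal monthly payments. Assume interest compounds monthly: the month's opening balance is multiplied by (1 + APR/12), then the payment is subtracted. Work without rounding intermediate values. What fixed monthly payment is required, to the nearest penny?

Monthly rate r = 9.3%/12 = 0.775% = 0.00775.
Level-payment amortization: P = B₀·r / (1 − (1+r)^(−n)) = 14310.00·0.00775 / (1 − 1.00775^(−9)).
Denominator 1 − (1+r)^(−9) = 0.067122242.
P = 110.903 / 0.067122242 ≈ 1652.25.

£1,652.25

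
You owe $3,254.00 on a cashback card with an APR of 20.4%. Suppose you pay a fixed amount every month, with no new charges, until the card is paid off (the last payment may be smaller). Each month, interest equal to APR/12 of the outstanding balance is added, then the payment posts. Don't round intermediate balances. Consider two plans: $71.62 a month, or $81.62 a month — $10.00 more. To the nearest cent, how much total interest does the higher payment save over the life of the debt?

$805.29

Monthly rate r = 20.4%/12 = 1.7% = 0.017.
At $71.62/mo: n = ⌈−ln(1 − rB₀/P)/ln(1+r)⌉ = 88 payments (last $57.53); total interest = total paid − $3,254.00 = $3,034.47.
At $81.62/mo: 68 payments (last $14.64); total interest $2,229.18.
Interest saved = $3,034.47 − $2,229.18 = $805.29.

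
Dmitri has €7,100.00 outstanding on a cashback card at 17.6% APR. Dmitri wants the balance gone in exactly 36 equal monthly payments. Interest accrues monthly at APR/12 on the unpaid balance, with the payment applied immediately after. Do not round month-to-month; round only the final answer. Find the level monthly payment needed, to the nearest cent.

€255.26

Monthly rate r = 17.6%/12 = 1.46667% = 0.0146667.
Level-payment amortization: P = B₀·r / (1 − (1+r)^(−n)) = 7100.00·0.0146667 / (1 − 1.01467^(−36)).
Denominator 1 − (1+r)^(−36) = 0.407950746.
P = 104.133 / 0.407950746 ≈ 255.26.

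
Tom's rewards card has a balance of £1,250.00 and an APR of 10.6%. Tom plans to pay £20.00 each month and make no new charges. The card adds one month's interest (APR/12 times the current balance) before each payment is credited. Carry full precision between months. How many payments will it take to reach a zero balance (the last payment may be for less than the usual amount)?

Monthly rate r = 10.6%/12 = 0.883333% = 0.00883333.
Recurrence: B ← B·(1+r) − £20.00.
Month 1: interest £11.04; balance after payment £1,241.04.
Month 2: interest £10.96; balance after payment £1,232.00.
Closed form: n = −ln(1 − rB₀/P)/ln(1+r) = −ln(0.44792)/ln(1.00883) ≈ 91.323, so the balance reaches zero during payment 92.

92 months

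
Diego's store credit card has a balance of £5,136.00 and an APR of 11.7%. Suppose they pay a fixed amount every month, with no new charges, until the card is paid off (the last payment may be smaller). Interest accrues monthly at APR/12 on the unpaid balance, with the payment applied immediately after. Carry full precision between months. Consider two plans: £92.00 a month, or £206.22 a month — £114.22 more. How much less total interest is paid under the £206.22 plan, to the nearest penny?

Monthly rate r = 11.7%/12 = 0.975% = 0.00975.
At £92.00/mo: n = ⌈−ln(1 − rB₀/P)/ln(1+r)⌉ = 82 payments (last £0.05); total interest = total paid − £5,136.00 = £2,316.05.
At £206.22/mo: 29 payments (last £138.10); total interest £776.26.
Interest saved = £2,316.05 − £776.26 = £1,539.79.

£1,539.79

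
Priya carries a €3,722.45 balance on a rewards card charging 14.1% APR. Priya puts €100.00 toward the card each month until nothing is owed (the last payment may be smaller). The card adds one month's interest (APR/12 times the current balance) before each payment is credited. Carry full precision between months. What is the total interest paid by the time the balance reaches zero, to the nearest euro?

€1,201

Monthly rate r = 14.1%/12 = 1.175% = 0.01175.
Payoff takes n = ⌈−ln(1 − rB₀/P)/ln(1+r)⌉ = ⌈49.237⌉ = 50 payments; the last is €23.83.
Total paid = 49·€100.00 + €23.83 = €4,923.83.
Total interest = total paid − principal = €4,923.83 − €3,722.45 = €1,201.38.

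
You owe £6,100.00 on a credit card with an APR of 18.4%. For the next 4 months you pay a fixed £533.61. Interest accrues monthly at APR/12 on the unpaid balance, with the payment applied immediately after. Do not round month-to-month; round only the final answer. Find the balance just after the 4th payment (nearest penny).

£4,298.79

Monthly rate r = 18.4%/12 = 1.53333% = 0.0153333.
Each month: B ← B·(1+r) − £533.61.
Month 1: interest £93.53; balance after payment £5,659.92.
Month 2: interest £86.79; balance after payment £5,213.10.
Month 3: interest £79.93; balance after payment £4,759.42.
Month 4: interest £72.98; balance after payment £4,298.79.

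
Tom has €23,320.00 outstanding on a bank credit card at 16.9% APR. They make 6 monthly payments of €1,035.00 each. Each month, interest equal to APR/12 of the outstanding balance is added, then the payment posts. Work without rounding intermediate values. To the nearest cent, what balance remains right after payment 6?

Monthly rate r = 16.9%/12 = 1.40833% = 0.0140833.
Each month: B ← B·(1+r) − €1,035.00.
Month 1: interest €328.42; balance after payment €22,613.42.
Month 2: interest €318.47; balance after payment €21,896.90.
Month 3: interest €308.38; balance after payment €21,170.28.
Month 4: interest €298.15; balance after payment €20,433.43.
Month 5: interest €287.77; balance after payment €19,686.20.
Month 6: interest €277.25; balance after payment €18,928.44.

€18,928.44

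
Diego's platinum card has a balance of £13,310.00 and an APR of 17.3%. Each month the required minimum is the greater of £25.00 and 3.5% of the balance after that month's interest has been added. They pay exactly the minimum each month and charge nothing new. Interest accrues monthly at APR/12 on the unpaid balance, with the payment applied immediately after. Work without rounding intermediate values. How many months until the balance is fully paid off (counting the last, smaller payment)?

Monthly rate r = 17.3%/12 = 1.44167% = 0.0144167.
While 3.5% of the post-interest balance exceeds £25.00, each month B ← (B·(1+r))·(1 − 0.035), i.e. B shrinks by the factor (1+r)·0.965 = 0.97891.
This holds for months 1–138. Entering month 139 the balance is £702.76; 3.5% of the post-interest balance is now below £25.00, so the flat £25.00 minimum applies from here.
From month 139 a fixed £25.00 at rate r clears £702.76 in 37 more payments. Total: 138 + 37 = 175 months.

175 months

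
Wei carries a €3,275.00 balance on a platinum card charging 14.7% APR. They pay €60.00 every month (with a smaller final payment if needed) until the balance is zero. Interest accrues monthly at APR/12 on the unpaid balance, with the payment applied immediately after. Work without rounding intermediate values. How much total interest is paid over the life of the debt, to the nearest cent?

€2,168.27

Monthly rate r = 14.7%/12 = 1.225% = 0.01225.
Payoff takes n = ⌈−ln(1 − rB₀/P)/ln(1+r)⌉ = ⌈90.720⌉ = 91 payments; the last is €43.27.
Total paid = 90·€60.00 + €43.27 = €5,443.27.
Total interest = total paid − principal = €5,443.27 − €3,275.00 = €2,168.27.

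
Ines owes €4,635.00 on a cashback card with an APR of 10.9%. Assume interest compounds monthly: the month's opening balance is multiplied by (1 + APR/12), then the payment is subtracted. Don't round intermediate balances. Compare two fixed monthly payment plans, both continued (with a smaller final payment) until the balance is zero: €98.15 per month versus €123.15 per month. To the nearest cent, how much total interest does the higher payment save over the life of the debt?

Monthly rate r = 10.9%/12 = 0.908333% = 0.00908333.
At €98.15/mo: n = ⌈−ln(1 − rB₀/P)/ln(1+r)⌉ = 62 payments (last €94.38); total interest = total paid − €4,635.00 = €1,446.53.
At €123.15/mo: 47 payments (last €32.87); total interest €1,062.77.
Interest saved = €1,446.53 − €1,062.77 = €383.76.

€383.76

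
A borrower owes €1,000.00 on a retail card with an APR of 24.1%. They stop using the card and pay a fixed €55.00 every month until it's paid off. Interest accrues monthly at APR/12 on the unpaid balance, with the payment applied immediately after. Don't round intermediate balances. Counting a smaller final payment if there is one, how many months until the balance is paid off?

23 months

Monthly rate r = 24.1%/12 = 2.00833% = 0.0200833.
Recurrence: B ← B·(1+r) − €55.00.
Month 1: interest €20.08; balance after payment €965.08.
Month 2: interest €19.38; balance after payment €929.47.
Closed form: n = −ln(1 − rB₀/P)/ln(1+r) = −ln(0.63485)/ln(1.02008) ≈ 22.851, so the balance reaches zero during payment 23.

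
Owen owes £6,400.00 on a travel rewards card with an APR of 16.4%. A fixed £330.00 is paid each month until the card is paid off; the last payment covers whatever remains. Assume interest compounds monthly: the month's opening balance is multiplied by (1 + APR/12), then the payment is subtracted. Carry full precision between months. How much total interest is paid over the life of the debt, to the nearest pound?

£1,087

Monthly rate r = 16.4%/12 = 1.36667% = 0.0136667.
Payoff takes n = ⌈−ln(1 − rB₀/P)/ln(1+r)⌉ = ⌈22.687⌉ = 23 payments; the last is £227.13.
Total paid = 22·£330.00 + £227.13 = £7,487.13.
Total interest = total paid − principal = £7,487.13 − £6,400.00 = £1,087.13.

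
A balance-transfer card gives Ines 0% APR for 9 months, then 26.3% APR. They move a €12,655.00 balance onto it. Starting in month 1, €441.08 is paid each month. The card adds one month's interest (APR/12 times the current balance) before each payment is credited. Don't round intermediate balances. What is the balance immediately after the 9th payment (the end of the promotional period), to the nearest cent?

€8,685.28

Promo months 1–9 at r₀ = 0%/12 = 0; months 10+ at r₁ = 26.3%/12 = 0.0219167.
After month 9 (no interest yet): B = €12,655.00 − 9·€441.08 = €8,685.28.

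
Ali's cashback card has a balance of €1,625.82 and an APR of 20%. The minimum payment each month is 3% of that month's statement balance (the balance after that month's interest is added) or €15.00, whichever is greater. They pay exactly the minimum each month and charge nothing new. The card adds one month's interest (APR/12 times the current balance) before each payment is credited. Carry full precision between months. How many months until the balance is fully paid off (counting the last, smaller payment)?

134 months

Monthly rate r = 20%/12 = 1.66667% = 0.0166667.
While 3% of the post-interest balance exceeds €15.00, each month B ← (B·(1+r))·(1 − 0.03), i.e. B shrinks by the factor (1+r)·0.97 = 0.98617.
This holds for months 1–86. Entering month 87 the balance is €490.68; 3% of the post-interest balance is now below €15.00, so the flat €15.00 minimum applies from here.
From month 87 a fixed €15.00 at rate r clears €490.68 in 48 more payments. Total: 86 + 48 = 134 months.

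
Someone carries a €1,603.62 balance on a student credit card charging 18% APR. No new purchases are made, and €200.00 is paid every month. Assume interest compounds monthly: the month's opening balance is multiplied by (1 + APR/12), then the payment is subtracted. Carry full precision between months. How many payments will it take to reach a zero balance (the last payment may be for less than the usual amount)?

Monthly rate r = 18%/12 = 1.5% = 0.015.
Recurrence: B ← B·(1+r) − €200.00.
Month 1: interest €24.05; balance after payment €1,427.67.
Month 2: interest €21.42; balance after payment €1,249.09.
Closed form: n = −ln(1 − rB₀/P)/ln(1+r) = −ln(0.87973)/ln(1.015) ≈ 8.607, so the balance reaches zero during payment 9.

9 payments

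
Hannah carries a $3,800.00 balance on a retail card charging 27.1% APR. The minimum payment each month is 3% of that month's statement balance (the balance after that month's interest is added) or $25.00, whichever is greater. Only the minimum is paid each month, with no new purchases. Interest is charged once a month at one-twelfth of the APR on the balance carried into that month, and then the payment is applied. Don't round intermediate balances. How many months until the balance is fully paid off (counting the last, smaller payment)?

Monthly rate r = 27.1%/12 = 2.25833% = 0.0225833.
While 3% of the post-interest balance exceeds $25.00, each month B ← (B·(1+r))·(1 − 0.03), i.e. B shrinks by the factor (1+r)·0.97 = 0.99191.
This holds for months 1–190. Entering month 191 the balance is $811.27; 3% of the post-interest balance is now below $25.00, so the flat $25.00 minimum applies from here.
From month 191 a fixed $25.00 at rate r clears $811.27 in 60 more payments. Total: 190 + 60 = 250 months.

250 months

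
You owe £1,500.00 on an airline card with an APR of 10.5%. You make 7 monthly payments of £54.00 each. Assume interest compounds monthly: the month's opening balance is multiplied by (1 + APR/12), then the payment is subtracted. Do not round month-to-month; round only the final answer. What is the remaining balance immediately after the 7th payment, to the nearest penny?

£1,206.25

Monthly rate r = 10.5%/12 = 0.875% = 0.00875.
Each month: B ← B·(1+r) − £54.00.
Month 1: interest £13.13; balance after payment £1,459.12.
Month 2: interest £12.77; balance after payment £1,417.89.
Month 3: interest £12.41; balance after payment £1,376.30.
Month 4: interest £12.04; balance after payment £1,334.34.
Month 5: interest £11.68; balance after payment £1,292.02.
Month 6: interest £11.31; balance after payment £1,249.32.
Month 7: interest £10.93; balance after payment £1,206.25.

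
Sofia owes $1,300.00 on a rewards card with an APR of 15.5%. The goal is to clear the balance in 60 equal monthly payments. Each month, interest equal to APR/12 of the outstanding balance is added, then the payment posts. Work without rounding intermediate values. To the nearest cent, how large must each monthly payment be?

Monthly rate r = 15.5%/12 = 1.29167% = 0.0129167.
Level-payment amortization: P = B₀·r / (1 − (1+r)^(−n)) = 1300.00·0.0129167 / (1 − 1.01292^(−60)).
Denominator 1 − (1+r)^(−60) = 0.537004285.
P = 16.7917 / 0.537004285 ≈ 31.27.

$31.27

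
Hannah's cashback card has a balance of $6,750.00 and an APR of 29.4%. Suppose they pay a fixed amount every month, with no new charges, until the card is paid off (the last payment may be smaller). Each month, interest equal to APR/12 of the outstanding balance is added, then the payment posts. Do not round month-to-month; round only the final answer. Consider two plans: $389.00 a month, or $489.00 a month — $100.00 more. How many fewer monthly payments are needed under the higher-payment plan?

5 fewer payments

Monthly rate r = 29.4%/12 = 2.45% = 0.0245.
At $389.00/mo: n = ⌈−ln(1 − rB₀/P)/ln(1+r)⌉ = 23 payments (last $339.72); total interest = total paid − $6,750.00 = $2,147.72.
At $489.00/mo: 18 payments (last $26.51); total interest $1,589.51.
Payments saved = 23 − 18 = 5.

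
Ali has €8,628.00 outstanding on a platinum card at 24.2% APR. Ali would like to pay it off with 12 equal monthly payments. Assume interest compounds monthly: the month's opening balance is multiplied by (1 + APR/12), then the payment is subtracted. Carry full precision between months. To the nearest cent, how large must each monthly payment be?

€816.70

Monthly rate r = 24.2%/12 = 2.01667% = 0.0201667.
Level-payment amortization: P = B₀·r / (1 − (1+r)^(−n)) = 8628.00·0.0201667 / (1 − 1.02017^(−12)).
Denominator 1 − (1+r)^(−12) = 0.213051249.
P = 173.998 / 0.213051249 ≈ 816.70.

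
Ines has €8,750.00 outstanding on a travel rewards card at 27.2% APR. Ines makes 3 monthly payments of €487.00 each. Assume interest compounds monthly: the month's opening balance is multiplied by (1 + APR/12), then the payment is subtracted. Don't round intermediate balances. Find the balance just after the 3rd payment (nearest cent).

Monthly rate r = 27.2%/12 = 2.26667% = 0.0226667.
Each month: B ← B·(1+r) − €487.00.
Month 1: interest €198.33; balance after payment €8,461.33.
Month 2: interest €191.79; balance after payment €8,166.12.
Month 3: interest €185.10; balance after payment €7,864.22.

€7,864.22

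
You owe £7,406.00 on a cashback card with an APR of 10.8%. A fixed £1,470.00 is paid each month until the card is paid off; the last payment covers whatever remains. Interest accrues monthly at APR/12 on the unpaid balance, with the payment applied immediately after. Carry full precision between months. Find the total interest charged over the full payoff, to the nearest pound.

Monthly rate r = 10.8%/12 = 0.9% = 0.009.
Payoff takes n = ⌈−ln(1 − rB₀/P)/ln(1+r)⌉ = ⌈5.179⌉ = 6 payments; the last is £264.18.
Total paid = 5·£1,470.00 + £264.18 = £7,614.18.
Total interest = total paid − principal = £7,614.18 − £7,406.00 = £208.18.

£208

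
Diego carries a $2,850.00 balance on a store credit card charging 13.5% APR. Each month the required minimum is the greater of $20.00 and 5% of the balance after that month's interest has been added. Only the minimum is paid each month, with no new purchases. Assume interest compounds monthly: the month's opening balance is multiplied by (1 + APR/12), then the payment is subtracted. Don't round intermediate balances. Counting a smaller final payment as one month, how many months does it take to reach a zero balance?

Monthly rate r = 13.5%/12 = 1.125% = 0.01125.
While 5% of the post-interest balance exceeds $20.00, each month B ← (B·(1+r))·(1 − 0.05), i.e. B shrinks by the factor (1+r)·0.95 = 0.96069.
This holds for months 1–50. Entering month 51 the balance is $383.66; 5% of the post-interest balance is now below $20.00, so the flat $20.00 minimum applies from here.
From month 51 a fixed $20.00 at rate r clears $383.66 in 22 more payments. Total: 50 + 22 = 72 months.

72 months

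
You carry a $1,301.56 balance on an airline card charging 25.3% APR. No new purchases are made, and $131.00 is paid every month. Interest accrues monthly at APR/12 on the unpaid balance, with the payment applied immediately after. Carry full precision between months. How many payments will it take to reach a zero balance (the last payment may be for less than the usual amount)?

12 payments

Monthly rate r = 25.3%/12 = 2.10833% = 0.0210833.
Recurrence: B ← B·(1+r) − $131.00.
Month 1: interest $27.44; balance after payment $1,198.00.
Month 2: interest $25.26; balance after payment $1,092.26.
Closed form: n = −ln(1 − rB₀/P)/ln(1+r) = −ln(0.79053)/ln(1.02108) ≈ 11.266, so the balance reaches zero during payment 12.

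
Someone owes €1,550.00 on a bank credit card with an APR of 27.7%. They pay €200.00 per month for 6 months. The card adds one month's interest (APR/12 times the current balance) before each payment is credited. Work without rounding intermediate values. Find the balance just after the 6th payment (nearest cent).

€506.03

Monthly rate r = 27.7%/12 = 2.30833% = 0.0230833.
Each month: B ← B·(1+r) − €200.00.
Month 1: interest €35.78; balance after payment €1,385.78.
Month 2: interest €31.99; balance after payment €1,217.77.
Month 3: interest €28.11; balance after payment €1,045.88.
Month 4: interest €24.14; balance after payment €870.02.
Month 5: interest €20.08; balance after payment €690.10.
Month 6: interest €15.93; balance after payment €506.03.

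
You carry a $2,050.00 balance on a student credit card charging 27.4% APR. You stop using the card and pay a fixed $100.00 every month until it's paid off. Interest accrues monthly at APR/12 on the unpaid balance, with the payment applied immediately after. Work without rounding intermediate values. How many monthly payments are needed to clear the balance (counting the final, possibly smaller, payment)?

28 months

Monthly rate r = 27.4%/12 = 2.28333% = 0.0228333.
Recurrence: B ← B·(1+r) − $100.00.
Month 1: interest $46.81; balance after payment $1,996.81.
Month 2: interest $45.59; balance after payment $1,942.40.
Closed form: n = −ln(1 − rB₀/P)/ln(1+r) = −ln(0.53192)/ln(1.02283) ≈ 27.961, so the balance reaches zero during payment 28.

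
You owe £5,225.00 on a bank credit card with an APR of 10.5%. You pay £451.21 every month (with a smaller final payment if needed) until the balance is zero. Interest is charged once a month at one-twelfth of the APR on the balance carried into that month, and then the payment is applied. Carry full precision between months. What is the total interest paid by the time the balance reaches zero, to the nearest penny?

£308.52

Monthly rate r = 10.5%/12 = 0.875% = 0.00875.
Payoff takes n = ⌈−ln(1 − rB₀/P)/ln(1+r)⌉ = ⌈12.263⌉ = 13 payments; the last is £119.00.
Total paid = 12·£451.21 + £119.00 = £5,533.52.
Total interest = total paid − principal = £5,533.52 − £5,225.00 = £308.52.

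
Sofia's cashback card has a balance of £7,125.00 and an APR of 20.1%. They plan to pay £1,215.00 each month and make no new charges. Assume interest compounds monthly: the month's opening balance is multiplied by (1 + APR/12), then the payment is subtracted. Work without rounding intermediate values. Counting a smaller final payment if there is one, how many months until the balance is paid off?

7 payments

Monthly rate r = 20.1%/12 = 1.675% = 0.01675.
Recurrence: B ← B·(1+r) − £1,215.00.
Month 1: interest £119.34; balance after payment £6,029.34.
Month 2: interest £100.99; balance after payment £4,915.34.
Closed form: n = −ln(1 − rB₀/P)/ln(1+r) = −ln(0.90177)/ln(1.01675) ≈ 6.224, so the balance reaches zero during payment 7.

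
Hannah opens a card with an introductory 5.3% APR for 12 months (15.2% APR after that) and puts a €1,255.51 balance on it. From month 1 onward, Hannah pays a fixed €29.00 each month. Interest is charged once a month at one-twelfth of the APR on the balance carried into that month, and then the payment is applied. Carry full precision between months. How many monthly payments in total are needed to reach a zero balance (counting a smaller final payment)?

56 payments

Promo months 1–12 at r₀ = 5.3%/12 = 0.00441667; months 13+ at r₁ = 15.2%/12 = 0.0126667.
After month 12: iterate B ← B·(1+r₀) − €29.00 for 12 months → €967.11.
Then at r₁ with €29.00/mo: n₂ = −ln(1 − r₁·B/P)/ln(1+r₁) ≈ 43.61 → 44 more payments.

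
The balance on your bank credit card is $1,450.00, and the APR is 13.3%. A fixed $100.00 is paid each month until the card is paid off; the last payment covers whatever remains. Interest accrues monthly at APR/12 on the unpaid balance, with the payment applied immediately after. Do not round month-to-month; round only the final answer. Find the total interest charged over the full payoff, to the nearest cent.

$139.52

Monthly rate r = 13.3%/12 = 1.10833% = 0.0110833.
Payoff takes n = ⌈−ln(1 − rB₀/P)/ln(1+r)⌉ = ⌈15.895⌉ = 16 payments; the last is $89.52.
Total paid = 15·$100.00 + $89.52 = $1,589.52.
Total interest = total paid − principal = $1,589.52 − $1,450.00 = $139.52.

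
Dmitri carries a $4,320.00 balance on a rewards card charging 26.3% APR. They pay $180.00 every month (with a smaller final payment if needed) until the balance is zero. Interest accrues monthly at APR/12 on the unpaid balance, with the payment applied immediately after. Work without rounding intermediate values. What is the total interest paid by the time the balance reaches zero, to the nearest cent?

$1,878.77

Monthly rate r = 26.3%/12 = 2.19167% = 0.0219167.
Payoff takes n = ⌈−ln(1 − rB₀/P)/ln(1+r)⌉ = ⌈34.435⌉ = 35 payments; the last is $78.77.
Total paid = 34·$180.00 + $78.77 = $6,198.77.
Total interest = total paid − principal = $6,198.77 − $4,320.00 = $1,878.77.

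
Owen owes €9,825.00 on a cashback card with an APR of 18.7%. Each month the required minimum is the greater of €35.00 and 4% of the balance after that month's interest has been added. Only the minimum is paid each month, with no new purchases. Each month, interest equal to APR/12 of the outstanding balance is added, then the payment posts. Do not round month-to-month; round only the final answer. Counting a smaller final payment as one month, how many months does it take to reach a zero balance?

Monthly rate r = 18.7%/12 = 1.55833% = 0.0155833.
While 4% of the post-interest balance exceeds €35.00, each month B ← (B·(1+r))·(1 − 0.04), i.e. B shrinks by the factor (1+r)·0.96 = 0.97496.
This holds for months 1–96. Entering month 97 the balance is €861.12; 4% of the post-interest balance is now below €35.00, so the flat €35.00 minimum applies from here.
From month 97 a fixed €35.00 at rate r clears €861.12 in 32 more payments. Total: 96 + 32 = 128 months.

128 months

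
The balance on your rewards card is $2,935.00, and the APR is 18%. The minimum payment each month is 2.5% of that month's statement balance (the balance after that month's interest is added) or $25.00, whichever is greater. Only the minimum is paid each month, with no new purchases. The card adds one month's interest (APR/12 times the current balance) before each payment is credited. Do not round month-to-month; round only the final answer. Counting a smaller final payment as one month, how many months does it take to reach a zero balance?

Monthly rate r = 18%/12 = 1.5% = 0.015.
While 2.5% of the post-interest balance exceeds $25.00, each month B ← (B·(1+r))·(1 − 0.025), i.e. B shrinks by the factor (1+r)·0.975 = 0.98962.
This holds for months 1–105. Entering month 106 the balance is $981.81; 2.5% of the post-interest balance is now below $25.00, so the flat $25.00 minimum applies from here.
From month 106 a fixed $25.00 at rate r clears $981.81 in 60 more payments. Total: 105 + 60 = 165 months.

165 months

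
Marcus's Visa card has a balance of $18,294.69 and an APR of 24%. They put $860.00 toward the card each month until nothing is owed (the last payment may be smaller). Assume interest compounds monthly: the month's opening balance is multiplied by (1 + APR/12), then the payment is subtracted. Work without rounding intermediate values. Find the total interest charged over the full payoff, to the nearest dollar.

Monthly rate r = 24%/12 = 2% = 0.02.
Payoff takes n = ⌈−ln(1 − rB₀/P)/ln(1+r)⌉ = ⌈27.985⌉ = 28 payments; the last is $847.46.
Total paid = 27·$860.00 + $847.46 = $24,067.46.
Total interest = total paid − principal = $24,067.46 − $18,294.69 = $5,772.77.

$5,773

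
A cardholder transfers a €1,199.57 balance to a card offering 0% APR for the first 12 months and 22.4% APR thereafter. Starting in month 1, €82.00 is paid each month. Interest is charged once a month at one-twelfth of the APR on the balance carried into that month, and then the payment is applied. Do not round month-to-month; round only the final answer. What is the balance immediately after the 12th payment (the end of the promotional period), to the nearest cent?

Promo months 1–12 at r₀ = 0%/12 = 0; months 13+ at r₁ = 22.4%/12 = 0.0186667.
After month 12 (no interest yet): B = €1,199.57 − 12·€82.00 = €215.57.

€215.57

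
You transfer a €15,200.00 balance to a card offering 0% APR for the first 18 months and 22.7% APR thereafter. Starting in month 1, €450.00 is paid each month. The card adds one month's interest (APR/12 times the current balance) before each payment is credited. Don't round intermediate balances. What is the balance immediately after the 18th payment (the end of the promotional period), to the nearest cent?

€7,100.00

Promo months 1–18 at r₀ = 0%/12 = 0; months 19+ at r₁ = 22.7%/12 = 0.0189167.
After month 18 (no interest yet): B = €15,200.00 − 18·€450.00 = €7,100.00.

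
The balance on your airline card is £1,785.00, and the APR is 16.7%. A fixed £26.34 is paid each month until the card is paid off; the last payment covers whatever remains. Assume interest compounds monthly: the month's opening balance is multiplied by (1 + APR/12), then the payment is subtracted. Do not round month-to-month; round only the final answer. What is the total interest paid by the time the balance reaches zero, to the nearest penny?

Monthly rate r = 16.7%/12 = 1.39167% = 0.0139167.
Payoff takes n = ⌈−ln(1 − rB₀/P)/ln(1+r)⌉ = ⌈207.403⌉ = 208 payments; the last is £10.66.
Total paid = 207·£26.34 + £10.66 = £5,463.04.
Total interest = total paid − principal = £5,463.04 − £1,785.00 = £3,678.04.

£3,678.04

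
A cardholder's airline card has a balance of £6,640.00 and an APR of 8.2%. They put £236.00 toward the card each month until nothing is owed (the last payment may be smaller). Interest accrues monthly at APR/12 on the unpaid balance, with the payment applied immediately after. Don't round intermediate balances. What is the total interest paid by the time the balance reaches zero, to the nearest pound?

Monthly rate r = 8.2%/12 = 0.683333% = 0.00683333.
Payoff takes n = ⌈−ln(1 − rB₀/P)/ln(1+r)⌉ = ⌈31.353⌉ = 32 payments; the last is £83.43.
Total paid = 31·£236.00 + £83.43 = £7,399.43.
Total interest = total paid − principal = £7,399.43 − £6,640.00 = £759.43.

£759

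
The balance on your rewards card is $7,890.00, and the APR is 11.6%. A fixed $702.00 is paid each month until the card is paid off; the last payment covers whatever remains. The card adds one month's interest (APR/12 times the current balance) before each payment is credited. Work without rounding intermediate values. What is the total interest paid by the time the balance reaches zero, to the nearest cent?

$502.88

Monthly rate r = 11.6%/12 = 0.966667% = 0.00966667.
Payoff takes n = ⌈−ln(1 − rB₀/P)/ln(1+r)⌉ = ⌈11.955⌉ = 12 payments; the last is $670.88.
Total paid = 11·$702.00 + $670.88 = $8,392.88.
Total interest = total paid − principal = $8,392.88 − $7,890.00 = $502.88.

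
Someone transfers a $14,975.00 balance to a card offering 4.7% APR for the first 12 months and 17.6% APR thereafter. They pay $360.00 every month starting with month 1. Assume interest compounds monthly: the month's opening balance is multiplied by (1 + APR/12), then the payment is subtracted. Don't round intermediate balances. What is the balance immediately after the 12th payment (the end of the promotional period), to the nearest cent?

$11,279.90

Promo months 1–12 at r₀ = 4.7%/12 = 0.00391667; months 13+ at r₁ = 17.6%/12 = 0.0146667.
After month 12: iterate B ← B·(1+r₀) − $360.00 for 12 months → $11,279.90.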